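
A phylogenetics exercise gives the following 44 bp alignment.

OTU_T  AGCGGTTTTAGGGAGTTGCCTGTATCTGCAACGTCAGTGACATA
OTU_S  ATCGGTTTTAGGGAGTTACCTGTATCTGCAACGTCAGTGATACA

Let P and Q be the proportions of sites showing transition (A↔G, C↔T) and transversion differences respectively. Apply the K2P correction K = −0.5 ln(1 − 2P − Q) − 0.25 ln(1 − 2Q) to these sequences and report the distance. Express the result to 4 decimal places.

0.0983

Differing sites — 2:G/T (Tv); 18:G/A (Ti); 41:C/T (Ti); 43:T/C (Ti).
Of the 4 differences, 3 transitions and 1 transversion over 44 sites: P = 3/44 = 0.068182, Q = 1/44 = 0.022727.
d = −0.5·ln(0.840909) − 0.25·ln(0.954546) = −0.5·(-0.173272) − 0.25·(-0.046519) = 0.0983.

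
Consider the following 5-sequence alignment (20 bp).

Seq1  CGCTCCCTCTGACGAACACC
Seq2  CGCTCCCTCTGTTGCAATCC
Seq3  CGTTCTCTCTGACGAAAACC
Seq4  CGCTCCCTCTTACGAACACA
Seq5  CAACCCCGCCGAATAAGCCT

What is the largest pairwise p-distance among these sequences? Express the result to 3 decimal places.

0.600

Pairwise Hamming distances:
  Seq1 vs Seq2: 5
  Seq1 vs Seq3: 3
  Seq1 vs Seq4: 2
  Seq1 vs Seq5: 10
  Seq2 vs Seq3: 6
  Seq2 vs Seq4: 7
  Seq2 vs Seq5: 12
  Seq3 vs Seq4: 5
  Seq3 vs Seq5: 11
  Seq4 vs Seq5: 11
The largest is 12 mismatches, between Seq2 and Seq5; p = 12/20 = 0.600.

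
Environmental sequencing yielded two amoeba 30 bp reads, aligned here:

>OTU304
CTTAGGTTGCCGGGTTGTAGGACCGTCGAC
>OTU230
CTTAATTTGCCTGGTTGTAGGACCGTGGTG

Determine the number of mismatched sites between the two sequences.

6

Differing sites — 5:G/A; 6:G/T; 12:G/T; 27:C/G; 29:A/T; 30:C/G.
That gives 6 mismatches out of 30 aligned sites, so the Hamming distance is 6.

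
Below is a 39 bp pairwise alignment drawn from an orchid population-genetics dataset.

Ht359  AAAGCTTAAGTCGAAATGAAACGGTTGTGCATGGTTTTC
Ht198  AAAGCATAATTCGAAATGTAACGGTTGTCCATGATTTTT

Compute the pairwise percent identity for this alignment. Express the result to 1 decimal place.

84.6%

The sequences differ at positions 6 (T/A), 10 (G/T), 19 (A/T), 29 (G/C), 34 (G/A), 39 (C/T).
33 of the 39 sites match, so the percent identity is 33/39 × 100 = 84.6%.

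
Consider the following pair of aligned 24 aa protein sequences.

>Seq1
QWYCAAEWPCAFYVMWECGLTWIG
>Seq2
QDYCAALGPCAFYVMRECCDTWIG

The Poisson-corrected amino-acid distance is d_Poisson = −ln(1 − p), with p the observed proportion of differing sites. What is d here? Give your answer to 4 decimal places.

The sequences differ at positions 2 (W/D), 7 (E/L), 8 (W/G), 16 (W/R), 19 (G/C), 20 (L/D).
p = 6/24 = 0.250000.
d = −ln(1 − 0.250000) = −ln(0.750000) = 0.2877.

0.2877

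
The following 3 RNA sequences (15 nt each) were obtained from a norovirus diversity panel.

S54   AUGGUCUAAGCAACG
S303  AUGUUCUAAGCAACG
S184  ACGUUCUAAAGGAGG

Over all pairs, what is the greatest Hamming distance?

Pairwise Hamming distances:
  S54 vs S303: 1
  S54 vs S184: 6
  S303 vs S184: 5
The largest is 6, between S54 and S184.

6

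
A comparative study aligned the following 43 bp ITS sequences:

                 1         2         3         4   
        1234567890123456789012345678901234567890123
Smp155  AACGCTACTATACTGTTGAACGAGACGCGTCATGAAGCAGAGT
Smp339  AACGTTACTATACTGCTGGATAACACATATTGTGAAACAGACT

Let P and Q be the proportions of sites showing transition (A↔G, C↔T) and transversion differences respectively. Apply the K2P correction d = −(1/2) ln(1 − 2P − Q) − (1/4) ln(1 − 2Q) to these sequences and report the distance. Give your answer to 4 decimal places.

The sequences differ at positions 5 (C/T, transition), 16 (T/C, transition), 19 (A/G, transition), 21 (C/T, transition), 22 (G/A, transition), 24 (G/C, transversion), 27 (G/A, transition), 28 (C/T, transition), 29 (G/A, transition), 31 (C/T, transition), 32 (A/G, transition), 37 (G/A, transition), 42 (G/C, transversion).
Of the 13 differences, 11 transitions and 2 transversions over 43 sites: P = 11/43 = 0.255814, Q = 2/43 = 0.046512.
d = −0.5·ln(0.441860) − 0.25·ln(0.906976) = −0.5·(-0.816762) − 0.25·(-0.097639) = 0.4328.

0.4328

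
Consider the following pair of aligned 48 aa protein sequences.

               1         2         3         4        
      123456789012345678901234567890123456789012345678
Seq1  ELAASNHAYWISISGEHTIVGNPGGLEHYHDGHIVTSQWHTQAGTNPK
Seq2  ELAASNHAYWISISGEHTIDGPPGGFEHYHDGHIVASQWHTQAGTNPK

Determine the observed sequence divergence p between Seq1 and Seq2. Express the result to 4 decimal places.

0.0833

Mismatches occur at site 20 (V/D), site 22 (N/P), site 26 (L/F), site 36 (T/A).
There are 4 differences over 48 sites, so p = 4/48 = 0.0833.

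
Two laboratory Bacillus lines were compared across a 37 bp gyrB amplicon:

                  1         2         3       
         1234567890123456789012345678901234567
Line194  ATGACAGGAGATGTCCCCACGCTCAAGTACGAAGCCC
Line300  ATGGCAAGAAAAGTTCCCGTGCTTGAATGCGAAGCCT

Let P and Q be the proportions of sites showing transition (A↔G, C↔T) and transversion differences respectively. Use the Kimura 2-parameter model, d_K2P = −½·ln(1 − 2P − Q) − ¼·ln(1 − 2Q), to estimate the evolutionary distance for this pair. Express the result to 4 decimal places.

0.4998

Differing sites — 4:A/G (Ti); 7:G/A (Ti); 10:G/A (Ti); 12:T/A (Tv); 15:C/T (Ti); 19:A/G (Ti); 20:C/T (Ti); 24:C/T (Ti); 25:A/G (Ti); 27:G/A (Ti); 29:A/G (Ti); 37:C/T (Ti).
Of the 12 differences, 11 transitions and 1 transversion over 37 sites: P = 11/37 = 0.297297, Q = 1/37 = 0.027027.
d = −0.5·ln(0.378379) − 0.25·ln(0.945946) = −0.5·(-0.971859) − 0.25·(-0.055570) = 0.4998.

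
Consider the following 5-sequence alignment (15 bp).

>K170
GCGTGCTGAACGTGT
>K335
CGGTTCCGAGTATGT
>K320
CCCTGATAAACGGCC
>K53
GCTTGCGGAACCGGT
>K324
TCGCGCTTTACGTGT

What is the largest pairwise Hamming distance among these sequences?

Pairwise Hamming distances:
  K170 vs K335: 7
  K170 vs K320: 7
  K170 vs K53: 4
  K170 vs K324: 4
  K335 vs K320: 12
  K335 vs K53: 9
  K335 vs K324: 10
  K320 vs K53: 8
  K320 vs K324: 9
  K53 vs K324: 8
The largest is 12, between K335 and K320.

12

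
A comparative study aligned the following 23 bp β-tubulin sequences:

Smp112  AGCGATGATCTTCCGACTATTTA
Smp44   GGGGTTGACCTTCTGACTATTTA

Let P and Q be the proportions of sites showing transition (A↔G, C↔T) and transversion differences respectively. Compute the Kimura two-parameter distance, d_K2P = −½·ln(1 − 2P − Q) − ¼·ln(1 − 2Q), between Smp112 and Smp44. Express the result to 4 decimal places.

0.2615

Mismatches occur at site 1 (A/G, transition), site 3 (C/G, transversion), site 5 (A/T, transversion), site 9 (T/C, transition), site 14 (C/T, transition).
Of the 5 differences, 3 transitions and 2 transversions over 23 sites: P = 3/23 = 0.130435, Q = 2/23 = 0.086957.
d = −0.5·ln(0.652173) − 0.25·ln(0.826086) = −0.5·(-0.427445) − 0.25·(-0.191056) = 0.2615.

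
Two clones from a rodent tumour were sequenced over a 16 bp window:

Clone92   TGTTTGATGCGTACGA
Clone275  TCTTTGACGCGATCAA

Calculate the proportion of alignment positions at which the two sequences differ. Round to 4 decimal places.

Differing sites — 2:G/C; 8:T/C; 12:T/A; 13:A/T; 15:G/A.
There are 5 differences over 16 sites, so p = 5/16 = 0.3125.

0.3125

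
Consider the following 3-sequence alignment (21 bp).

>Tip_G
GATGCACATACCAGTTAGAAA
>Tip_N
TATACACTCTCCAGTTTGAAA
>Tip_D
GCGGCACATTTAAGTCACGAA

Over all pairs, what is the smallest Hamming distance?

Pairwise Hamming distances:
  Tip_G vs Tip_N: 6
  Tip_G vs Tip_D: 8
  Tip_N vs Tip_D: 12
The smallest is 6, between Tip_G and Tip_N.

6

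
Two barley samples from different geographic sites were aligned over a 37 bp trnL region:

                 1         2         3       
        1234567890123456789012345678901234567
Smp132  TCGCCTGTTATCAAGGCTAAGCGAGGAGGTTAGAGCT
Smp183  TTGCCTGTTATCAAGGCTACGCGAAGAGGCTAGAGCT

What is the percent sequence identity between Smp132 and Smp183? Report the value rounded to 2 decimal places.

89.19%

The sequences differ at positions 2 (C/T), 20 (A/C), 25 (G/A), 30 (T/C).
33 of the 37 sites match, so the percent identity is 33/37 × 100 = 89.19%.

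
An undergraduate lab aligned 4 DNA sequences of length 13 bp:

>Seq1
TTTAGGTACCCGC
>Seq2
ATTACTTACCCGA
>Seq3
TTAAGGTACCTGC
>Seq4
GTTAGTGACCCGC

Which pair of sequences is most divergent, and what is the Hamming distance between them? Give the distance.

6

Pairwise Hamming distances:
  Seq1 vs Seq2: 4
  Seq1 vs Seq3: 2
  Seq1 vs Seq4: 3
  Seq2 vs Seq3: 6
  Seq2 vs Seq4: 4
  Seq3 vs Seq4: 5
The largest is 6, between Seq2 and Seq3.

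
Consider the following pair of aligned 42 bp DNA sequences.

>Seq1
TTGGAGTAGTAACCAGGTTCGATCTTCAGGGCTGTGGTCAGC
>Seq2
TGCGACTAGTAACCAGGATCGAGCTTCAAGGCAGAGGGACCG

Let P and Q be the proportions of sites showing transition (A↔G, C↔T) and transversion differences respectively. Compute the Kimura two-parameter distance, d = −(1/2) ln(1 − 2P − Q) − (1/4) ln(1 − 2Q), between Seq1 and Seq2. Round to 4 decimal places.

0.4146

Mismatches occur at site 2 (T→G, transversion), site 3 (G→C, transversion), site 6 (G→C, transversion), site 18 (T→A, transversion), site 23 (T→G, transversion), site 29 (G→A, transition), site 33 (T→A, transversion), site 35 (T→A, transversion), site 38 (T→G, transversion), site 39 (C→A, transversion), site 40 (A→C, transversion), site 41 (G→C, transversion), site 42 (C→G, transversion).
Of the 13 differences, 1 transition and 12 transversions over 42 sites: P = 1/42 = 0.023810, Q = 12/42 = 0.285714.
d = −0.5·ln(0.666666) − 0.25·ln(0.428572) = −0.5·(-0.405466) − 0.25·(-0.847297) = 0.4146.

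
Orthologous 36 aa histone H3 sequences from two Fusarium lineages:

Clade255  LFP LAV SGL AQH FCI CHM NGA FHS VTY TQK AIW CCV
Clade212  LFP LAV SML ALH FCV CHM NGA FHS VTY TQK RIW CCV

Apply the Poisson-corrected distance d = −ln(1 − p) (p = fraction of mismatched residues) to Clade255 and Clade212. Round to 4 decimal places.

Differing sites — 8:G/M; 11:Q/L; 15:I/V; 31:A/R.
p = 4/36 = 0.111111.
d = −ln(1 − 0.111111) = −ln(0.888889) = 0.1178.

0.1178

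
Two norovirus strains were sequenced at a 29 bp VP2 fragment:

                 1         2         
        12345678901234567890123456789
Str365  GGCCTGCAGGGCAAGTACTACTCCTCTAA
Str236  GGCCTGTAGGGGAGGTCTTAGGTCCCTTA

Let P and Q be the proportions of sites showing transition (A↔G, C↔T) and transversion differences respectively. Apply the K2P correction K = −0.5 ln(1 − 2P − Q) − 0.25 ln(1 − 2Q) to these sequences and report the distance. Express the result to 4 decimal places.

0.4698

Mismatches occur at site 7 (C/T, transition), site 12 (C/G, transversion), site 14 (A/G, transition), site 17 (A/C, transversion), site 18 (C/T, transition), site 21 (C/G, transversion), site 22 (T/G, transversion), site 23 (C/T, transition), site 25 (T/C, transition), site 28 (A/T, transversion).
Of the 10 differences, 5 transitions and 5 transversions over 29 sites: P = 5/29 = 0.172414, Q = 5/29 = 0.172414.
d = −0.5·ln(0.482758) − 0.25·ln(0.655172) = −0.5·(-0.728240) − 0.25·(-0.422857) = 0.4698.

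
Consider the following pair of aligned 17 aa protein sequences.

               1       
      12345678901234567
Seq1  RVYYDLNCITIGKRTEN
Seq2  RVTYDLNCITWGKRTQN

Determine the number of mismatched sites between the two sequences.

The sequences differ at positions 3 (Y/T), 11 (I/W), 16 (E/Q).
That gives 3 mismatches out of 17 aligned sites, so the Hamming distance is 3.

3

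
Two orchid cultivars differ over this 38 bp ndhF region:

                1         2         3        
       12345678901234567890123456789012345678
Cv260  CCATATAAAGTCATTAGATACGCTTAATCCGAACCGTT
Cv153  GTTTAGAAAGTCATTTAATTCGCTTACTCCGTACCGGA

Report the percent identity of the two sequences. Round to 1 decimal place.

The sequences differ at positions 1 (C/G), 2 (C/T), 3 (A/T), 6 (T/G), 16 (A/T), 17 (G/A), 20 (A/T), 27 (A/C), 32 (A/T), 37 (T/G), 38 (T/A).
27 of the 38 sites match, so the percent identity is 27/38 × 100 = 71.1%.

71.1%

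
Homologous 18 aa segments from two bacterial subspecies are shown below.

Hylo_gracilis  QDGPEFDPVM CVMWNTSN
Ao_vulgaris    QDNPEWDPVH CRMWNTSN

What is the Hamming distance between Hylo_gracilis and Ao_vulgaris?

4

The sequences differ at positions 3 (G/N), 6 (F/W), 10 (M/H), 12 (V/R).
That gives 4 mismatches out of 18 aligned sites, so the Hamming distance is 4.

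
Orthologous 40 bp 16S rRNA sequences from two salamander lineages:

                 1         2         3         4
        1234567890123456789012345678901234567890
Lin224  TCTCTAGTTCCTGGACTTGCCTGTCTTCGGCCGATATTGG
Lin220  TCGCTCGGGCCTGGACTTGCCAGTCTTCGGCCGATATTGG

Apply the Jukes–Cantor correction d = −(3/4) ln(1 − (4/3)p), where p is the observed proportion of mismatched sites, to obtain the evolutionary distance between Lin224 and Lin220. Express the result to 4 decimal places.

The sequences differ at positions 3 (T/G), 6 (A/C), 8 (T/G), 9 (T/G), 22 (T/A).
p = 5/40 = 0.125000.
d = −0.75 · ln(1 − (4/3)·0.125000) = −0.75 · ln(0.833333) = −0.75 · (-0.182322) = 0.1367.

0.1367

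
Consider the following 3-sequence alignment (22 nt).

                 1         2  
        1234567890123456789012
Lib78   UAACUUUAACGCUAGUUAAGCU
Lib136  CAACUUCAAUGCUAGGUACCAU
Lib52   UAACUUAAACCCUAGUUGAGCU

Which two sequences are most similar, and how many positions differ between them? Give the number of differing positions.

3

Pairwise Hamming distances:
  Lib78 vs Lib136: 7
  Lib78 vs Lib52: 3
  Lib136 vs Lib52: 9
The smallest is 3, between Lib78 and Lib52.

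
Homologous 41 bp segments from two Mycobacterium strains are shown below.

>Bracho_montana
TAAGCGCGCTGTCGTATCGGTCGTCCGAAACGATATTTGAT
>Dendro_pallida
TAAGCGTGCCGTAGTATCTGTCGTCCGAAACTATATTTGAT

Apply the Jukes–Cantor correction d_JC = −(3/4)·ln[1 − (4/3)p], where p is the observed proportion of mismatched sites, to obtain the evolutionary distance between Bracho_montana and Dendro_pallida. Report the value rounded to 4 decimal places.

0.1331

The sequences differ at positions 7 (C/T), 10 (T/C), 13 (C/A), 19 (G/T), 32 (G/T).
p = 5/41 = 0.121951.
d = −0.75 · ln(1 − (4/3)·0.121951) = −0.75 · ln(0.837399) = −0.75 · (-0.177455) = 0.1331.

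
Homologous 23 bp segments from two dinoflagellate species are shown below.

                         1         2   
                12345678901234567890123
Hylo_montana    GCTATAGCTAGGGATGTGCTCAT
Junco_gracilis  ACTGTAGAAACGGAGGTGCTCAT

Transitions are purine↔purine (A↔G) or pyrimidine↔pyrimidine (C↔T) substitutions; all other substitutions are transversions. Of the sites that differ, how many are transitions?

The sequences differ at positions 1 (G/A, transition), 4 (A/G, transition), 8 (C/A, transversion), 9 (T/A, transversion), 11 (G/C, transversion), 15 (T/G, transversion).
Of the 6 differences, 2 transitions and 4 transversions, so the answer is 2.

2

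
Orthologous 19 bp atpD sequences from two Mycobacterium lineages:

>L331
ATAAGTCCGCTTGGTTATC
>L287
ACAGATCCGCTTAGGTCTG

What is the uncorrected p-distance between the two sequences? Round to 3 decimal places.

The sequences differ at positions 2 (T/C), 4 (A/G), 5 (G/A), 13 (G/A), 15 (T/G), 17 (A/C), 19 (C/G).
There are 7 differences over 19 sites, so p = 7/19 = 0.368.

0.368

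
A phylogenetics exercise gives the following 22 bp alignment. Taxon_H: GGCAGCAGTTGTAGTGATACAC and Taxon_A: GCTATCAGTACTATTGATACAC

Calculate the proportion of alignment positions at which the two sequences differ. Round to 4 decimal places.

0.2727

The sequences differ at positions 2 (G/C), 3 (C/T), 5 (G/T), 10 (T/A), 11 (G/C), 14 (G/T).
There are 6 differences over 22 sites, so p = 6/22 = 0.2727.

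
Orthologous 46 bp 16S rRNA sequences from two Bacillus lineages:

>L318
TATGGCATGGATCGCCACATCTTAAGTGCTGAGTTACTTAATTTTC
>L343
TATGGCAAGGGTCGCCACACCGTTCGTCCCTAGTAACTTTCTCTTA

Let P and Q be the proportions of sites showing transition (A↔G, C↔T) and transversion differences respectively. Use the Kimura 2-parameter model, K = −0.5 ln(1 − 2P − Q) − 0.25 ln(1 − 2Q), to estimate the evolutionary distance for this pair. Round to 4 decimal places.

Mismatches occur at site 8 (T→A, transversion), site 11 (A→G, transition), site 20 (T→C, transition), site 22 (T→G, transversion), site 24 (A→T, transversion), site 25 (A→C, transversion), site 28 (G→C, transversion), site 30 (T→C, transition), site 31 (G→T, transversion), site 35 (T→A, transversion), site 40 (A→T, transversion), site 41 (A→C, transversion), site 43 (T→C, transition), site 46 (C→A, transversion).
Of the 14 differences, 4 transitions and 10 transversions over 46 sites: P = 4/46 = 0.086957, Q = 10/46 = 0.217391.
d = −0.5·ln(0.608695) − 0.25·ln(0.565218) = −0.5·(-0.496438) − 0.25·(-0.570544) = 0.3909.

0.3909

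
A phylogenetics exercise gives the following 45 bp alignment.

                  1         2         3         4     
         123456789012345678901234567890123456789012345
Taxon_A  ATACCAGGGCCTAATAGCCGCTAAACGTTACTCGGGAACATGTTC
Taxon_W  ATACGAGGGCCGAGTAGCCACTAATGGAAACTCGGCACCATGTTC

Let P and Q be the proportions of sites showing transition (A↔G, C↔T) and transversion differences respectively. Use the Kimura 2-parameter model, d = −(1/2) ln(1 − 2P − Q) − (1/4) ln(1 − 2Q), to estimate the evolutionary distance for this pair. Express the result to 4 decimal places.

0.2649

Differing sites — 5:C/G (Tv); 12:T/G (Tv); 14:A/G (Ti); 20:G/A (Ti); 25:A/T (Tv); 26:C/G (Tv); 28:T/A (Tv); 29:T/A (Tv); 36:G/C (Tv); 38:A/C (Tv).
Of the 10 differences, 2 transitions and 8 transversions over 45 sites: P = 2/45 = 0.044444, Q = 8/45 = 0.177778.
d = −0.5·ln(0.733334) − 0.25·ln(0.644444) = −0.5·(-0.310154) − 0.25·(-0.439367) = 0.2649.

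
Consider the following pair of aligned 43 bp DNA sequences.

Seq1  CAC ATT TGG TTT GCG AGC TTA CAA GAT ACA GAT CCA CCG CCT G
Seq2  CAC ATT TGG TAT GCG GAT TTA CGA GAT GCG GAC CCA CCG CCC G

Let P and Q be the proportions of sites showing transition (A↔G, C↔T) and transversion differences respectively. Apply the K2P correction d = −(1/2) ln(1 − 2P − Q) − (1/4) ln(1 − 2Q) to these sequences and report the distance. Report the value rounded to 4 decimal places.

Differing sites — 11:T/A (Tv); 16:A/G (Ti); 17:G/A (Ti); 18:C/T (Ti); 23:A/G (Ti); 28:A/G (Ti); 30:A/G (Ti); 33:T/C (Ti); 42:T/C (Ti).
Of the 9 differences, 8 transitions and 1 transversion over 43 sites: P = 8/43 = 0.186047, Q = 1/43 = 0.023256.
d = −0.5·ln(0.604650) − 0.25·ln(0.953488) = −0.5·(-0.503106) − 0.25·(-0.047628) = 0.2635.

0.2635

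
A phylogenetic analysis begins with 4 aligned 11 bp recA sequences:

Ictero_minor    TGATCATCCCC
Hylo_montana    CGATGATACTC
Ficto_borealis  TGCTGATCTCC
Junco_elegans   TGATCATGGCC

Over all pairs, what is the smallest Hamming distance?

2

Pairwise Hamming distances:
  Ictero_minor vs Hylo_montana: 4
  Ictero_minor vs Ficto_borealis: 3
  Ictero_minor vs Junco_elegans: 2
  Hylo_montana vs Ficto_borealis: 5
  Hylo_montana vs Junco_elegans: 5
  Ficto_borealis vs Junco_elegans: 4
The smallest is 2, between Ictero_minor and Junco_elegans.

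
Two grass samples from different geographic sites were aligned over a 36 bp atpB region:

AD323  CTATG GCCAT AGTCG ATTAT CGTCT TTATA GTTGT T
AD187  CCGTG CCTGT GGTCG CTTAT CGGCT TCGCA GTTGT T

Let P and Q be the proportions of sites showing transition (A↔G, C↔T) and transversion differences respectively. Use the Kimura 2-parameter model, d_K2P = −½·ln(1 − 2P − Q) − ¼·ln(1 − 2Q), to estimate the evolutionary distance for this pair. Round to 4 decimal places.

The sequences differ at positions 2 (T/C, transition), 3 (A/G, transition), 6 (G/C, transversion), 8 (C/T, transition), 9 (A/G, transition), 11 (A/G, transition), 16 (A/C, transversion), 23 (T/G, transversion), 27 (T/C, transition), 28 (A/G, transition), 29 (T/C, transition).
Of the 11 differences, 8 transitions and 3 transversions over 36 sites: P = 8/36 = 0.222222, Q = 3/36 = 0.083333.
d = −0.5·ln(0.472223) − 0.25·ln(0.833334) = −0.5·(-0.750304) − 0.25·(-0.182321) = 0.4207.

0.4207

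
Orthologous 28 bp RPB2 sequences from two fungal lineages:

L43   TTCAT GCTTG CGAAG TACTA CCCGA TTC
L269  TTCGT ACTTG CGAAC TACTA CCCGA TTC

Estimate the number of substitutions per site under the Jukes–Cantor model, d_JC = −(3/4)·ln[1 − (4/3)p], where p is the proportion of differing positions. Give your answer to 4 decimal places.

0.1156

Differing sites — 4:A/G; 6:G/A; 15:G/C.
p = 3/28 = 0.107143.
d = −0.75 · ln(1 − (4/3)·0.107143) = −0.75 · ln(0.857143) = −0.75 · (-0.154151) = 0.1156.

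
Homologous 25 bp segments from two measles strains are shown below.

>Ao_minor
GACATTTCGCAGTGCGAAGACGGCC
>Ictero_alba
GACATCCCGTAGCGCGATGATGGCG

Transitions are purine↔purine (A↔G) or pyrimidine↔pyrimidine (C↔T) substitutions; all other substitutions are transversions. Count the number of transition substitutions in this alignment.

5

Differing sites — 6:T/C (Ti); 7:T/C (Ti); 10:C/T (Ti); 13:T/C (Ti); 18:A/T (Tv); 21:C/T (Ti); 25:C/G (Tv).
Of the 7 differences, 5 transitions and 2 transversions, so the answer is 5.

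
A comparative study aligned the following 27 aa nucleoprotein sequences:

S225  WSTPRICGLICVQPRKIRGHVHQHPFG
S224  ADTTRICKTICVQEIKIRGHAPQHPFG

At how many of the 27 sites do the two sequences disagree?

9

Differing sites — 1:W/A; 2:S/D; 4:P/T; 8:G/K; 9:L/T; 14:P/E; 15:R/I; 21:V/A; 22:H/P.
That gives 9 mismatches out of 27 aligned sites, so the Hamming distance is 9.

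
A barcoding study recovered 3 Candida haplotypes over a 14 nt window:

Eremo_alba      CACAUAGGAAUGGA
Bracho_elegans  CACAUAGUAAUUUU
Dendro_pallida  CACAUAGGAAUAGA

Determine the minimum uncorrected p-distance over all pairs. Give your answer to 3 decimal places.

0.071

Pairwise Hamming distances:
  Eremo_alba vs Bracho_elegans: 4
  Eremo_alba vs Dendro_pallida: 1
  Bracho_elegans vs Dendro_pallida: 4
The smallest is 1 mismatch, between Eremo_alba and Dendro_pallida; p = 1/14 = 0.071.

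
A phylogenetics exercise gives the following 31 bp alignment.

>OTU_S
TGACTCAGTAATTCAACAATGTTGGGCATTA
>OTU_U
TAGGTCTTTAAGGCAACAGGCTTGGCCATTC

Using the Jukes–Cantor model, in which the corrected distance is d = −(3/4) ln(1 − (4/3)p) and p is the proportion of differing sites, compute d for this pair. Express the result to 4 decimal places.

Mismatches occur at site 2 (G↔A), site 3 (A↔G), site 4 (C↔G), site 7 (A↔T), site 8 (G↔T), site 12 (T↔G), site 13 (T↔G), site 19 (A↔G), site 20 (T↔G), site 21 (G↔C), site 26 (G↔C), site 31 (A↔C).
p = 12/31 = 0.387097.
d = −0.75 · ln(1 − (4/3)·0.387097) = −0.75 · ln(0.483871) = −0.75 · (-0.725937) = 0.5445.

0.5445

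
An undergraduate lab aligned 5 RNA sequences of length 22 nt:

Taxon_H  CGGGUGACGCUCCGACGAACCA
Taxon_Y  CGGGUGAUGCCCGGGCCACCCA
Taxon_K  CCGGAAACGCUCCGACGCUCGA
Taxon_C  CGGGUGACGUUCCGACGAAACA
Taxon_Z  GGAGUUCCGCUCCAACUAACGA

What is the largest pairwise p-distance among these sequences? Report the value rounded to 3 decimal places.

0.545

Pairwise Hamming distances:
  Taxon_H vs Taxon_Y: 6
  Taxon_H vs Taxon_K: 6
  Taxon_H vs Taxon_C: 2
  Taxon_H vs Taxon_Z: 7
  Taxon_Y vs Taxon_K: 11
  Taxon_Y vs Taxon_C: 8
  Taxon_Y vs Taxon_Z: 12
  Taxon_K vs Taxon_C: 8
  Taxon_K vs Taxon_Z: 10
  Taxon_C vs Taxon_Z: 9
The largest is 12 mismatches, between Taxon_Y and Taxon_Z; p = 12/22 = 0.545.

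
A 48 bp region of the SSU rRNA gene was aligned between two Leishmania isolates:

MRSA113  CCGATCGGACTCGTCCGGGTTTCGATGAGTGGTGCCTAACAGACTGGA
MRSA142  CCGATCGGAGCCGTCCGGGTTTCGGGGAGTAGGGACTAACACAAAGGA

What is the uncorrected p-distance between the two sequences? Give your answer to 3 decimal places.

Differing sites — 10:C/G; 11:T/C; 25:A/G; 26:T/G; 31:G/A; 33:T/G; 35:C/A; 42:G/C; 44:C/A; 45:T/A.
There are 10 differences over 48 sites, so p = 10/48 = 0.208.

0.208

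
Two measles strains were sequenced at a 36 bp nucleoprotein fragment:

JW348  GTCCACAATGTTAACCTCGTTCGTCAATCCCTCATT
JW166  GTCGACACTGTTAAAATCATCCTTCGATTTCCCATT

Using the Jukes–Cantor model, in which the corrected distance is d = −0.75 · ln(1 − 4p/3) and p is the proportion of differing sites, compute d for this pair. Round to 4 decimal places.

Mismatches occur at site 4 (C/G), site 8 (A/C), site 15 (C/A), site 16 (C/A), site 19 (G/A), site 21 (T/C), site 23 (G/T), site 26 (A/G), site 29 (C/T), site 30 (C/T), site 32 (T/C).
p = 11/36 = 0.305556.
d = −0.75 · ln(1 − (4/3)·0.305556) = −0.75 · ln(0.592592) = −0.75 · (-0.523249) = 0.3924.

0.3924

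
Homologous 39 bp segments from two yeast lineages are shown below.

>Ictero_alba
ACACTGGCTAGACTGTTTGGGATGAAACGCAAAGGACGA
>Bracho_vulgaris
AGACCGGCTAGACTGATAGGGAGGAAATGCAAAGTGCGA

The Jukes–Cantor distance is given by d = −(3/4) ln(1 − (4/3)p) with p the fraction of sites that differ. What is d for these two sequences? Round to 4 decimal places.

0.2396

The sequences differ at positions 2 (C/G), 5 (T/C), 16 (T/A), 18 (T/A), 23 (T/G), 28 (C/T), 35 (G/T), 36 (A/G).
p = 8/39 = 0.205128.
d = −0.75 · ln(1 − (4/3)·0.205128) = −0.75 · ln(0.726496) = −0.75 · (-0.319522) = 0.2396.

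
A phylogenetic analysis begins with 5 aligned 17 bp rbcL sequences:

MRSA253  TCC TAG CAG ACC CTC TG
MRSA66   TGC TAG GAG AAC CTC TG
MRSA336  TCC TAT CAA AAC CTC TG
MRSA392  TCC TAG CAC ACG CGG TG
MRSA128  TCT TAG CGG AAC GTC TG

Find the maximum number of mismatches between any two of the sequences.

8

Pairwise Hamming distances:
  MRSA253 vs MRSA66: 3
  MRSA253 vs MRSA336: 3
  MRSA253 vs MRSA392: 4
  MRSA253 vs MRSA128: 4
  MRSA66 vs MRSA336: 4
  MRSA66 vs MRSA392: 7
  MRSA66 vs MRSA128: 5
  MRSA336 vs MRSA392: 6
  MRSA336 vs MRSA128: 5
  MRSA392 vs MRSA128: 8
The largest is 8, between MRSA392 and MRSA128.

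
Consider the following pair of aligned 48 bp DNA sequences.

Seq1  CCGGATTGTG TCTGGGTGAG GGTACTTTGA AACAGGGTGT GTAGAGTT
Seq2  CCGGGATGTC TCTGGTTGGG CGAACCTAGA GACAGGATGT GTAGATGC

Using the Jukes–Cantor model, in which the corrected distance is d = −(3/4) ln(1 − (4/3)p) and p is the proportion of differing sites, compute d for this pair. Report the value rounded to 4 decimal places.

0.3694

Mismatches occur at site 5 (A/G), site 6 (T/A), site 10 (G/C), site 16 (G/T), site 19 (A/G), site 21 (G/C), site 23 (T/A), site 26 (T/C), site 28 (T/A), site 31 (A/G), site 37 (G/A), site 46 (G/T), site 47 (T/G), site 48 (T/C).
p = 14/48 = 0.291667.
d = −0.75 · ln(1 − (4/3)·0.291667) = −0.75 · ln(0.611111) = −0.75 · (-0.492477) = 0.3694.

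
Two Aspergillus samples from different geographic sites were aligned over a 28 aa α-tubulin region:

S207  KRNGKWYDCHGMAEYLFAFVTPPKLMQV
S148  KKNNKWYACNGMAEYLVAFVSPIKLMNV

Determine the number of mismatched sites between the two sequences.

Mismatches occur at site 2 (R↔K), site 4 (G↔N), site 8 (D↔A), site 10 (H↔N), site 17 (F↔V), site 21 (T↔S), site 23 (P↔I), site 27 (Q↔N).
That gives 8 mismatches out of 28 aligned sites, so the Hamming distance is 8.

8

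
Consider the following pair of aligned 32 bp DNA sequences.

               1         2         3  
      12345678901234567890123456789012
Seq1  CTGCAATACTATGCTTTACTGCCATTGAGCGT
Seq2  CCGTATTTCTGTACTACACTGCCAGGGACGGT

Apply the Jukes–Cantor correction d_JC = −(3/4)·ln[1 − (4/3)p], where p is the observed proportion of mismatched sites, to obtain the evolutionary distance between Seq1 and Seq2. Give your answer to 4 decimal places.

0.5199

Mismatches occur at site 2 (T/C), site 4 (C/T), site 6 (A/T), site 8 (A/T), site 11 (A/G), site 13 (G/A), site 16 (T/A), site 17 (T/C), site 25 (T/G), site 26 (T/G), site 29 (G/C), site 30 (C/G).
p = 12/32 = 0.375000.
d = −0.75 · ln(1 − (4/3)·0.375000) = −0.75 · ln(0.500000) = −0.75 · (-0.693147) = 0.5199.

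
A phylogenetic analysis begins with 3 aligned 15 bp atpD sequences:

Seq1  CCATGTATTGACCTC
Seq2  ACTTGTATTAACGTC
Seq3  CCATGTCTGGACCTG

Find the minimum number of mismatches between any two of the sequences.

3

Pairwise Hamming distances:
  Seq1 vs Seq2: 4
  Seq1 vs Seq3: 3
  Seq2 vs Seq3: 7
The smallest is 3, between Seq1 and Seq3.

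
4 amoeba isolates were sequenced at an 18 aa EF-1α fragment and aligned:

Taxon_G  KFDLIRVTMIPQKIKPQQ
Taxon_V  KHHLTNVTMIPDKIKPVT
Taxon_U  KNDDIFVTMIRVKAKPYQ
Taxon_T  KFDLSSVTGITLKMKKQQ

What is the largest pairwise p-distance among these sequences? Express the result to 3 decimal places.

Pairwise Hamming distances:
  Taxon_G vs Taxon_V: 7
  Taxon_G vs Taxon_U: 7
  Taxon_G vs Taxon_T: 7
  Taxon_V vs Taxon_U: 10
  Taxon_V vs Taxon_T: 11
  Taxon_U vs Taxon_T: 10
The largest is 11 mismatches, between Taxon_V and Taxon_T; p = 11/18 = 0.611.

0.611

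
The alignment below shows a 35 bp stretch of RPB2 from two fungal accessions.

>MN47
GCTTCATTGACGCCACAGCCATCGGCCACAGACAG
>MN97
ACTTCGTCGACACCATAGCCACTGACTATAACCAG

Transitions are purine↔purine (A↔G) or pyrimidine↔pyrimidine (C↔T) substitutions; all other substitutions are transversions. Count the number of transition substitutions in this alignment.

11

Mismatches occur at site 1 (G↔A, transition), site 6 (A↔G, transition), site 8 (T↔C, transition), site 12 (G↔A, transition), site 16 (C↔T, transition), site 22 (T↔C, transition), site 23 (C↔T, transition), site 25 (G↔A, transition), site 27 (C↔T, transition), site 29 (C↔T, transition), site 31 (G↔A, transition), site 32 (A↔C, transversion).
Of the 12 differences, 11 transitions and 1 transversion, so the answer is 11.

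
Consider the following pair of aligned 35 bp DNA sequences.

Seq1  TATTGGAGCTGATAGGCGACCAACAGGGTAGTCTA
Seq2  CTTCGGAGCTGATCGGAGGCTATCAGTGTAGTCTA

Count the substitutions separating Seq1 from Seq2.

9

Mismatches occur at site 1 (T→C), site 2 (A→T), site 4 (T→C), site 14 (A→C), site 17 (C→A), site 19 (A→G), site 21 (C→T), site 23 (A→T), site 27 (G→T).
That gives 9 mismatches out of 35 aligned sites, so the Hamming distance is 9.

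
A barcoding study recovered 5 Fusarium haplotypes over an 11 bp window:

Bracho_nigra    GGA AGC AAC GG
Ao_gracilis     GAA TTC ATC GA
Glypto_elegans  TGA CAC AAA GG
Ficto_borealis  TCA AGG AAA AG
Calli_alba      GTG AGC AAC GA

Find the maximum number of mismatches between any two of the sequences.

9

Pairwise Hamming distances:
  Bracho_nigra vs Ao_gracilis: 5
  Bracho_nigra vs Glypto_elegans: 4
  Bracho_nigra vs Ficto_borealis: 5
  Bracho_nigra vs Calli_alba: 3
  Ao_gracilis vs Glypto_elegans: 7
  Ao_gracilis vs Ficto_borealis: 9
  Ao_gracilis vs Calli_alba: 5
  Glypto_elegans vs Ficto_borealis: 5
  Glypto_elegans vs Calli_alba: 7
  Ficto_borealis vs Calli_alba: 7
The largest is 9, between Ao_gracilis and Ficto_borealis.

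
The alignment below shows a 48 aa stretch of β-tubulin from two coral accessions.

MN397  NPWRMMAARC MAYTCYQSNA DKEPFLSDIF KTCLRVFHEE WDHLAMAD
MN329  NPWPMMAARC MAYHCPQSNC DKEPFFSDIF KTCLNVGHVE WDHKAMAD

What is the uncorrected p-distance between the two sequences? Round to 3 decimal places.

Mismatches occur at site 4 (R→P), site 14 (T→H), site 16 (Y→P), site 20 (A→C), site 26 (L→F), site 35 (R→N), site 37 (F→G), site 39 (E→V), site 44 (L→K).
There are 9 differences over 48 sites, so p = 9/48 = 0.188.

0.188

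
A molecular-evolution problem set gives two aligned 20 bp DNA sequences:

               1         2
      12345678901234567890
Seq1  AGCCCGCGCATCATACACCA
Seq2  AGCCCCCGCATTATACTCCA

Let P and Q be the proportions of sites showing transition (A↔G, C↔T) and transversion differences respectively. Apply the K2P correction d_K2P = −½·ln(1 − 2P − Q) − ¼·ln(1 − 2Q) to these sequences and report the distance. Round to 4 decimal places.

Differing sites — 6:G/C (Tv); 12:C/T (Ti); 17:A/T (Tv).
Of the 3 differences, 1 transition and 2 transversions over 20 sites: P = 1/20 = 0.050000, Q = 2/20 = 0.100000.
d = −0.5·ln(0.800000) − 0.25·ln(0.800000) = −0.5·(-0.223144) − 0.25·(-0.223144) = 0.1674.

0.1674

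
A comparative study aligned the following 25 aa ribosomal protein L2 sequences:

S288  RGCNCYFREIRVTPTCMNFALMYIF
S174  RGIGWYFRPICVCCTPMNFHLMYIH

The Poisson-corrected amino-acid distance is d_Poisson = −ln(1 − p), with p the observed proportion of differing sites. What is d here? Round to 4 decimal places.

Mismatches occur at site 3 (C/I), site 4 (N/G), site 5 (C/W), site 9 (E/P), site 11 (R/C), site 13 (T/C), site 14 (P/C), site 16 (C/P), site 20 (A/H), site 25 (F/H).
p = 10/25 = 0.400000.
d = −ln(1 − 0.400000) = −ln(0.600000) = 0.5108.

0.5108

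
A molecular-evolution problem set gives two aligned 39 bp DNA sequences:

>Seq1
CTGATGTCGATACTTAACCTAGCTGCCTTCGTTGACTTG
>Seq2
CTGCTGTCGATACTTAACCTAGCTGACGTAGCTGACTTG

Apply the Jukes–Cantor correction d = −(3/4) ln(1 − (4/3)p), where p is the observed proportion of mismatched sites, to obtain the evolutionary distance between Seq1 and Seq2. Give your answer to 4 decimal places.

Differing sites — 4:A/C; 26:C/A; 28:T/G; 30:C/A; 32:T/C.
p = 5/39 = 0.128205.
d = −0.75 · ln(1 − (4/3)·0.128205) = −0.75 · ln(0.829060) = −0.75 · (-0.187463) = 0.1406.

0.1406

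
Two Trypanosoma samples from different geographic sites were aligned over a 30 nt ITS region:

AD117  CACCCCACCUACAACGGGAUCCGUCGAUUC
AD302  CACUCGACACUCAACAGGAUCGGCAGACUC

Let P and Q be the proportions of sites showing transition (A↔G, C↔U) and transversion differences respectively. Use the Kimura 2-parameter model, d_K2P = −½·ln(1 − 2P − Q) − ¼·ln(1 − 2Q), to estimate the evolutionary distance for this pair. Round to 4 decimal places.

The sequences differ at positions 4 (C/U, transition), 6 (C/G, transversion), 9 (C/A, transversion), 10 (U/C, transition), 11 (A/U, transversion), 16 (G/A, transition), 22 (C/G, transversion), 24 (U/C, transition), 25 (C/A, transversion), 28 (U/C, transition).
Of the 10 differences, 5 transitions and 5 transversions over 30 sites: P = 5/30 = 0.166667, Q = 5/30 = 0.166667.
d = −0.5·ln(0.499999) − 0.25·ln(0.666666) = −0.5·(-0.693149) − 0.25·(-0.405466) = 0.4479.

0.4479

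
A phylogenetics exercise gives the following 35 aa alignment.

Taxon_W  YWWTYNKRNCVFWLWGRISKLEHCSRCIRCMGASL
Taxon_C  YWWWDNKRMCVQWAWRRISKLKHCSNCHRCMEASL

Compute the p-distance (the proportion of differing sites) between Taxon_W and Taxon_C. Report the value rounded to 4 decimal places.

The sequences differ at positions 4 (T/W), 5 (Y/D), 9 (N/M), 12 (F/Q), 14 (L/A), 16 (G/R), 22 (E/K), 26 (R/N), 28 (I/H), 32 (G/E).
There are 10 differences over 35 sites, so p = 10/35 = 0.2857.

0.2857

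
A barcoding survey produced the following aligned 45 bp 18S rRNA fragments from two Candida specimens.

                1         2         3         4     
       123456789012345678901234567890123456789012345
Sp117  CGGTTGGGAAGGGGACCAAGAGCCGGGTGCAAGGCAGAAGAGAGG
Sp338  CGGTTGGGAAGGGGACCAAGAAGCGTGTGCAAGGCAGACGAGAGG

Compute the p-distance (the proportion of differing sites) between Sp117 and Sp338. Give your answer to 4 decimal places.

0.0889

Differing sites — 22:G/A; 23:C/G; 26:G/T; 39:A/C.
There are 4 differences over 45 sites, so p = 4/45 = 0.0889.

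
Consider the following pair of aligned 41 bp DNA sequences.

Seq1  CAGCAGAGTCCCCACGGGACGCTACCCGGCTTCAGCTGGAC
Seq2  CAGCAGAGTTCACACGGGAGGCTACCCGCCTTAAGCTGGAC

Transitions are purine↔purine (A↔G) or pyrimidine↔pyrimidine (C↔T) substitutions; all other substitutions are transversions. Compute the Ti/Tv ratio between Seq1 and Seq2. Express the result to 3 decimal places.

The sequences differ at positions 10 (C/T, transition), 12 (C/A, transversion), 20 (C/G, transversion), 29 (G/C, transversion), 33 (C/A, transversion).
Of the 5 differences, 1 transition and 4 transversions, so Ti/Tv = 1/4 = 0.250.

0.250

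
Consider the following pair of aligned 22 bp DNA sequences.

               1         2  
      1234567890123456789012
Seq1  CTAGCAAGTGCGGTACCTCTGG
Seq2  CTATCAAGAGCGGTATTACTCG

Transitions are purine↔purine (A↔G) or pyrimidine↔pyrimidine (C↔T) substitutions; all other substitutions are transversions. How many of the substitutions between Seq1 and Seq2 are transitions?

2

Differing sites — 4:G/T (Tv); 9:T/A (Tv); 16:C/T (Ti); 17:C/T (Ti); 18:T/A (Tv); 21:G/C (Tv).
Of the 6 differences, 2 transitions and 4 transversions, so the answer is 2.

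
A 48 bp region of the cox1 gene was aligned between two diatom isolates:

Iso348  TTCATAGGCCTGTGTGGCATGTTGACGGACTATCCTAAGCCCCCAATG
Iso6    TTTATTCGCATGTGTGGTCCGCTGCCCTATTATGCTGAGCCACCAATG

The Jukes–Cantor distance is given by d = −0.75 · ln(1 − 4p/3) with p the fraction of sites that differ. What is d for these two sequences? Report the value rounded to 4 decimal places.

0.4042

Mismatches occur at site 3 (C/T), site 6 (A/T), site 7 (G/C), site 10 (C/A), site 18 (C/T), site 19 (A/C), site 20 (T/C), site 22 (T/C), site 25 (A/C), site 27 (G/C), site 28 (G/T), site 30 (C/T), site 34 (C/G), site 37 (A/G), site 42 (C/A).
p = 15/48 = 0.312500.
d = −0.75 · ln(1 − (4/3)·0.312500) = −0.75 · ln(0.583333) = −0.75 · (-0.538997) = 0.4042.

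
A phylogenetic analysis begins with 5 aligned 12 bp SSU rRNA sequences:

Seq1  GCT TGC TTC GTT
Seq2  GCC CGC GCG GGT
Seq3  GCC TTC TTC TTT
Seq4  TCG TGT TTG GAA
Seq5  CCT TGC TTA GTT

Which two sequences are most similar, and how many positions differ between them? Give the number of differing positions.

Pairwise Hamming distances:
  Seq1 vs Seq2: 6
  Seq1 vs Seq3: 3
  Seq1 vs Seq4: 6
  Seq1 vs Seq5: 2
  Seq2 vs Seq3: 7
  Seq2 vs Seq4: 8
  Seq2 vs Seq5: 7
  Seq3 vs Seq4: 8
  Seq3 vs Seq5: 5
  Seq4 vs Seq5: 6
The smallest is 2, between Seq1 and Seq5.

2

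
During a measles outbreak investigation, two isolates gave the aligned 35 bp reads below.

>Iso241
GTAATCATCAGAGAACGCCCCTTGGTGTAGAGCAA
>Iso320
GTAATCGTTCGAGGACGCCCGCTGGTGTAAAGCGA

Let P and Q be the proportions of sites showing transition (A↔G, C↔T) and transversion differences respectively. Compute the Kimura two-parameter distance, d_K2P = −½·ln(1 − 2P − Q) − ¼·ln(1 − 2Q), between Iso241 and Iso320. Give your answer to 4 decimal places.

0.2858

The sequences differ at positions 7 (A/G, transition), 9 (C/T, transition), 10 (A/C, transversion), 14 (A/G, transition), 21 (C/G, transversion), 22 (T/C, transition), 30 (G/A, transition), 34 (A/G, transition).
Of the 8 differences, 6 transitions and 2 transversions over 35 sites: P = 6/35 = 0.171429, Q = 2/35 = 0.057143.
d = −0.5·ln(0.599999) − 0.25·ln(0.885714) = −0.5·(-0.510827) − 0.25·(-0.121361) = 0.2858.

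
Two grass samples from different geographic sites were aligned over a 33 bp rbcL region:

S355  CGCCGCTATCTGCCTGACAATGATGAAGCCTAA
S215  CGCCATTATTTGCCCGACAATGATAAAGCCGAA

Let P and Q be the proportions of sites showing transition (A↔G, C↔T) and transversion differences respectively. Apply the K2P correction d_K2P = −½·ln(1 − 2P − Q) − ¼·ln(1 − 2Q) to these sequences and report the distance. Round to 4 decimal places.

Mismatches occur at site 5 (G/A, transition), site 6 (C/T, transition), site 10 (C/T, transition), site 15 (T/C, transition), site 25 (G/A, transition), site 31 (T/G, transversion).
Of the 6 differences, 5 transitions and 1 transversion over 33 sites: P = 5/33 = 0.151515, Q = 1/33 = 0.030303.
d = −0.5·ln(0.666667) − 0.25·ln(0.939394) = −0.5·(-0.405465) − 0.25·(-0.062520) = 0.2184.

0.2184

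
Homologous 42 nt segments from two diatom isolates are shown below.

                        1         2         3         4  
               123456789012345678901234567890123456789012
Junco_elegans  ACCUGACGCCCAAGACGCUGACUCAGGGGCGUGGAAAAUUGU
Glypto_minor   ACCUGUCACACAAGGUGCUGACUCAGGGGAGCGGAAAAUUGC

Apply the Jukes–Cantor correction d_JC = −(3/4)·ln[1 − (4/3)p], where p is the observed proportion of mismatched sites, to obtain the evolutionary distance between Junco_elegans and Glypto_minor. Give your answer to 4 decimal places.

0.2197

Mismatches occur at site 6 (A↔U), site 8 (G↔A), site 10 (C↔A), site 15 (A↔G), site 16 (C↔U), site 30 (C↔A), site 32 (U↔C), site 42 (U↔C).
p = 8/42 = 0.190476.
d = −0.75 · ln(1 − (4/3)·0.190476) = −0.75 · ln(0.746032) = −0.75 · (-0.292987) = 0.2197.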